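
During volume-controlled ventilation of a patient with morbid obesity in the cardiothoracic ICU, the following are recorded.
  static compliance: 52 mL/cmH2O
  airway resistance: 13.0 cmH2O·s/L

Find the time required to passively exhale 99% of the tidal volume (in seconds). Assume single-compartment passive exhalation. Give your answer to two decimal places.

3.11

τ = R × C = 13.0 × 52 mL/cmH2O = 13.0 × 0.052 L/cmH2O = 0.676 s.
Exhaled fraction f = 1 − e^(−t/τ) → t = −τ·ln(1 − f) = −0.676·ln(0.01) = 3.113 s.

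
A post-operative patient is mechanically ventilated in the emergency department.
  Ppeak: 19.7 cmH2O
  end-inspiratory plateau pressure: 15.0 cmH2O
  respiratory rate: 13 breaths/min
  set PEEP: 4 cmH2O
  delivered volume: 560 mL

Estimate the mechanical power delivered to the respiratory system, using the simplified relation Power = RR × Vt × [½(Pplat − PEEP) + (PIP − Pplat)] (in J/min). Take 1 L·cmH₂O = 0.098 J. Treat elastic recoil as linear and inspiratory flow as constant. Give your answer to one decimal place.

Per-breath work = Vt × [½(Pplat−PEEP) + (PIP−Pplat)] = 0.560 × [0.5×11.0 + 4.7] = 0.560 × 10.2 = 5.712 L·cmH2O.
Power = 13 × 5.712 = 74.256 L·cmH2O/min.
× 0.098 J/(L·cmH2O) → 7.277 J/min.

7.3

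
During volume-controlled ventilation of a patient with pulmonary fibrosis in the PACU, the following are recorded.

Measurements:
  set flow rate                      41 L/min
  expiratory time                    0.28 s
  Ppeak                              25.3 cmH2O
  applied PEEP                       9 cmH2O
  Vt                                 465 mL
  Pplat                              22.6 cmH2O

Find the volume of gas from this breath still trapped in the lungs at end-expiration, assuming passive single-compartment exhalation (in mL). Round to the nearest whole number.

Flow: 41 L/min ÷ 60 = 0.6833 L/s.
R = (PIP − Pplat)/V̇ = (25.3 − 22.6) / 0.6833 = 2.7/0.6833 = 3.951 cmH2O·s/L.
C = Vt/(Pplat − PEEP) = 465.0 / (22.6 − 9) = 465.0/13.6 = 34.191 mL/cmH2O.
τ = R × C = 3.951 × 0.03419 L/cmH2O = 0.1351 s.
Fraction remaining = e^(−Te/τ) = e^(−0.28/0.1351) = 0.1259.
Trapped volume = 465.0 × 0.1259 = 58.544 mL.

59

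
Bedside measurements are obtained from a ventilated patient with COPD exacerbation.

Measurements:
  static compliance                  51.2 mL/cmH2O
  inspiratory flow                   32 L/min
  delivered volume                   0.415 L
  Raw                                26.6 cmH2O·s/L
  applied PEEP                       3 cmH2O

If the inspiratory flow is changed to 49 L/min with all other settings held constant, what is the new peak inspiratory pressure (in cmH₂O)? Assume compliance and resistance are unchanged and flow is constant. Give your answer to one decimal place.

Flow: 32 L/min ÷ 60 = 0.5333 L/s.
New flow: 49 L/min ÷ 60 = 0.8167 L/s.
PIP = Vt/C + R·V̇ + PEEP (constant-flow equation of motion).
Only the resistive term changes: ΔPIP = R × ΔV̇ = 26.6 × (0.8167 − 0.5333) = 26.6 × 0.2834 = 7.538 cmH2O.
Original PIP = 415/51.2 + 26.6×0.5333 + 3 = 25.291 cmH2O; new PIP = 25.291 + (7.538) = 32.829 cmH2O.

32.8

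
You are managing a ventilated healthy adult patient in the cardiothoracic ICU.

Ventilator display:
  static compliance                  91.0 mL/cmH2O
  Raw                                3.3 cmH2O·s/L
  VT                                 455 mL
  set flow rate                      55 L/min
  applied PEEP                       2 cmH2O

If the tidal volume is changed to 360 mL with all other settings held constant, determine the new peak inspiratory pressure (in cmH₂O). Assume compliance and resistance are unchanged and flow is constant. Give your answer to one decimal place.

9.0

Flow: 55 L/min ÷ 60 = 0.9167 L/s.
PIP = Vt/C + R·V̇ + PEEP (constant-flow equation of motion).
Only the elastic term changes: ΔPIP = ΔVt / C = (360 − 455) / 91.0 = -1.044 cmH2O.
Original PIP = 455/91.0 + 3.3×0.9167 + 2 = 10.025 cmH2O; new PIP = 10.025 + (-1.044) = 8.981 cmH2O.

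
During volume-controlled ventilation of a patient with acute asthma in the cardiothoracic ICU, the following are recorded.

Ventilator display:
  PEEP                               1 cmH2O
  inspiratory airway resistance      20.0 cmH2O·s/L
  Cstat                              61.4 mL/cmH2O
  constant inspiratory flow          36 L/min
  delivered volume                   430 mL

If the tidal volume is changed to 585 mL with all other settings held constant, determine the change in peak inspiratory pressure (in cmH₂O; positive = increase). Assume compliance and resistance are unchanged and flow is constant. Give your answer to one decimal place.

2.5

PIP = Vt/C + R·V̇ + PEEP (constant-flow equation of motion).
Only the elastic term changes: ΔPIP = ΔVt / C = (585 − 430) / 61.4 = 2.524 cmH2O.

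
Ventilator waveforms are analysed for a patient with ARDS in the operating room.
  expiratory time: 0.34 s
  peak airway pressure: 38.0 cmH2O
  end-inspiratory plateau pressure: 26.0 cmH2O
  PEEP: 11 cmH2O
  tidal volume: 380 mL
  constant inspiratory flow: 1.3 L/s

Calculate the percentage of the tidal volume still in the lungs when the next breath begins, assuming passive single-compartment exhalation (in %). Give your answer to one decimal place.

R = (PIP − Pplat)/V̇ = (38.0 − 26.0) / 1.3 = 12.0/1.3 = 9.231 cmH2O·s/L.
C = Vt/(Pplat − PEEP) = 380.0 / (26.0 − 11) = 380.0/15.0 = 25.333 mL/cmH2O.
τ = R × C = 9.231 × 0.02533 L/cmH2O = 0.2338 s.
Fraction remaining at end-expiration = e^(−Te/τ) = e^(−0.34/0.2338) = 0.2336 → 23.36%.

23.4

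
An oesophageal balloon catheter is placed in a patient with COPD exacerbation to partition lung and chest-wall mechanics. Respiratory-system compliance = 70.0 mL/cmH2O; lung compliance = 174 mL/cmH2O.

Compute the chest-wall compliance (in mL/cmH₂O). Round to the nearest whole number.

117

1/Ccw = 1/Crs − 1/CL.
1/Ccw = 1/70.0 − 1/174 = 0.008539.
Ccw = 117.11 mL/cmH2O.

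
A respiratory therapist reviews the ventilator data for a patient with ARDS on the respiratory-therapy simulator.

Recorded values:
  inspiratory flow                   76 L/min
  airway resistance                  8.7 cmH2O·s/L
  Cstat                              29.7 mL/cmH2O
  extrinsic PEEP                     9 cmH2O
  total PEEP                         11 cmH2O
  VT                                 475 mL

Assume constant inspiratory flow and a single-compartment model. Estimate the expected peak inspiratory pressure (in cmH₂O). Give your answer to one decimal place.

Flow: 76 L/min ÷ 60 = 1.2667 L/s.
Total PEEP = 11 cmH2O (set 9 + intrinsic 2); this is the baseline alveolar pressure.
Equation of motion (constant flow): PIP = Vt/C + R·V̇ + PEEP.
PIP = 475/29.7 + 8.7×1.2667 + 11 = 15.993 + 11.02 + 11 = 38.013 cmH2O.

38.0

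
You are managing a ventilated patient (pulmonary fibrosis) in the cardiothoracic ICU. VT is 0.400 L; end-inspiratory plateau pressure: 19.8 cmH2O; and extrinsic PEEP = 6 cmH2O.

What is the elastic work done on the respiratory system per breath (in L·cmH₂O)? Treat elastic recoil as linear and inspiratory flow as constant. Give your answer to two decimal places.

2.76

Elastic work ≈ ½ × (Pplat − PEEP) × Vt = 0.5 × (19.8 − 6) × 0.400 L = 0.5 × 13.8 × 0.400 = 2.76 L·cmH2O.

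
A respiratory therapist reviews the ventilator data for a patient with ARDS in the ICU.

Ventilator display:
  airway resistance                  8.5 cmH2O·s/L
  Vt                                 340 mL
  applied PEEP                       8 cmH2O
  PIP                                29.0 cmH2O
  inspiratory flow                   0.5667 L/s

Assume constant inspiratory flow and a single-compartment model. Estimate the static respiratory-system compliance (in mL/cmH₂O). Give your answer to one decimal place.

21.0

Equation of motion (constant flow): PIP = Vt/C + R·V̇ + PEEP.
Vt/C = PIP − R·V̇ − PEEP = 29.0 − 8.5×0.5667 − 8 = 29.0 − 4.817 − 8 = 16.183 cmH2O.
C = Vt / 16.183 = 340 / 16.183 = 21.01 mL/cmH2O.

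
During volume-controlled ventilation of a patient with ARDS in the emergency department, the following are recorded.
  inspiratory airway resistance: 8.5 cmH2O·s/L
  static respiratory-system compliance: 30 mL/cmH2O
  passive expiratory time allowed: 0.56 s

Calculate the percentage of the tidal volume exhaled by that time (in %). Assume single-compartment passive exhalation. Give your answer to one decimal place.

88.9

τ = R × C = 8.5 × 30 mL/cmH2O = 8.5 × 0.030 L/cmH2O = 0.255 s.
Passive exhalation: V(t)/V₀ = e^(−t/τ) = e^(−0.56/0.255) = 0.1112.
Fraction exhaled = 1 − 0.1112 = 0.8888 → 88.88%.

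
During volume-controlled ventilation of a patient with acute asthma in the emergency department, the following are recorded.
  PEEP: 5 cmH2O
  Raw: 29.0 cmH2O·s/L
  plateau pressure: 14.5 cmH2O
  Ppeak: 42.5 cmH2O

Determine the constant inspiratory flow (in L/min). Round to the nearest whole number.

flow = (PIP − Pplat) / Raw = (42.5 − 14.5) / 29.0 = 0.9655 L/s × 60 = 57.93 L/min.

58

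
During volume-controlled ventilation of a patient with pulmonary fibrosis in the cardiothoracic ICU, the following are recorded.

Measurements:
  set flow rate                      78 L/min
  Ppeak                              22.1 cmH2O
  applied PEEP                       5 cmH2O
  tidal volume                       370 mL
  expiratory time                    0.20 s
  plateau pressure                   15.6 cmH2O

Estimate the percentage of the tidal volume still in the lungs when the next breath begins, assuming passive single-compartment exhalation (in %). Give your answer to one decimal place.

Flow: 78 L/min ÷ 60 = 1.3 L/s.
R = (PIP − Pplat)/V̇ = (22.1 − 15.6) / 1.3 = 6.5/1.3 = 5.0 cmH2O·s/L.
C = Vt/(Pplat − PEEP) = 370.0 / (15.6 − 5) = 370.0/10.6 = 34.906 mL/cmH2O.
τ = R × C = 5.0 × 0.03491 L/cmH2O = 0.1746 s.
Fraction remaining at end-expiration = e^(−Te/τ) = e^(−0.20/0.1746) = 0.3181 → 31.81%.

31.8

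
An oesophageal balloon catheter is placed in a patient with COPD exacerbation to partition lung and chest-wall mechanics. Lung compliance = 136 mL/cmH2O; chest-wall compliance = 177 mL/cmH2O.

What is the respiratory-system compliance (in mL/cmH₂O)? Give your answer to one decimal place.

Lung and chest wall are elastances in series: 1/Crs = 1/CL + 1/Ccw.
1/Crs = 1/136 + 1/177 = 0.013.
Crs = 76.923 mL/cmH2O.

76.9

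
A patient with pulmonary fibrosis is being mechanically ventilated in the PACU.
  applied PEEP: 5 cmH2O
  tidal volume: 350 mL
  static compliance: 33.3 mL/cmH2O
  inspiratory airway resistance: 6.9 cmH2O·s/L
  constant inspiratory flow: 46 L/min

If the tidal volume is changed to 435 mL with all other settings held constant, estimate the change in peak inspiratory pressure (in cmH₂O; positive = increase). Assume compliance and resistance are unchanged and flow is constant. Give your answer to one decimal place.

PIP = Vt/C + R·V̇ + PEEP (constant-flow equation of motion).
Only the elastic term changes: ΔPIP = ΔVt / C = (435 − 350) / 33.3 = 2.553 cmH2O.

2.6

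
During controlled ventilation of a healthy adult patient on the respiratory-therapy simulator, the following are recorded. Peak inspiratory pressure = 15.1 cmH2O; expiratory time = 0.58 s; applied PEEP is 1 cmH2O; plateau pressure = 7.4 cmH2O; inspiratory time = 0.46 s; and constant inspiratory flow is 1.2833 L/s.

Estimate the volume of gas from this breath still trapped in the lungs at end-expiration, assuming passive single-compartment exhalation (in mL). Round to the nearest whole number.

207

Vt = flow × Ti = 1.2833 L/s × 0.46 s × 1000 mL/L = 590.32 mL.
R = (PIP − Pplat)/V̇ = (15.1 − 7.4) / 1.2833 = 7.7/1.2833 = 6.0 cmH2O·s/L.
C = Vt/(Pplat − PEEP) = 590.32 / (7.4 − 1) = 590.32/6.4 = 92.238 mL/cmH2O.
τ = R × C = 6.0 × 0.09224 L/cmH2O = 0.5534 s.
Fraction remaining = e^(−Te/τ) = e^(−0.58/0.5534) = 0.3506.
Trapped volume = 590.32 × 0.3506 = 206.97 mL.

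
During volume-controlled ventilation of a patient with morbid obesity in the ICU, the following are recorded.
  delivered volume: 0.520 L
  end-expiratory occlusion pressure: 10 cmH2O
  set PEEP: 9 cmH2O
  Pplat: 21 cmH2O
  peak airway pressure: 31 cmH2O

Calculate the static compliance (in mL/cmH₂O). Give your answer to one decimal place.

End-expiratory occlusion gives total PEEP = 10 cmH2O (intrinsic PEEP = 10 − 9 = 1). Use total PEEP for the elastic gradient.
Cstat = Vt / (Pplat − PEEPtotal) = 520 / (21 − 10) = 520 / 11.0 = 47.273 mL/cmH2O.

47.3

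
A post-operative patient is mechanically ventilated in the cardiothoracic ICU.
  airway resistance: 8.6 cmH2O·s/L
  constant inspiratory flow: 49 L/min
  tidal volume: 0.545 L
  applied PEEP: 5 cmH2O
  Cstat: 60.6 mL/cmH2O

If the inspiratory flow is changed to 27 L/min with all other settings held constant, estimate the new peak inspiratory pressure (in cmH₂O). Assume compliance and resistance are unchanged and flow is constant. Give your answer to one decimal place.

17.9

Flow: 49 L/min ÷ 60 = 0.8167 L/s.
New flow: 27 L/min ÷ 60 = 0.45 L/s.
PIP = Vt/C + R·V̇ + PEEP (constant-flow equation of motion).
Only the resistive term changes: ΔPIP = R × ΔV̇ = 8.6 × (0.45 − 0.8167) = 8.6 × -0.3667 = -3.154 cmH2O.
Original PIP = 545/60.6 + 8.6×0.8167 + 5 = 21.017 cmH2O; new PIP = 21.017 + (-3.154) = 17.863 cmH2O.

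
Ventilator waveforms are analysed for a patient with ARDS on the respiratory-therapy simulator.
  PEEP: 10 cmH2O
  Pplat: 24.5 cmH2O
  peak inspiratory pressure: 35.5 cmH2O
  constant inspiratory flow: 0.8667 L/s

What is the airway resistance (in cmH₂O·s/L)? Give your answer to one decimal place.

Raw = (PIP − Pplat) / flow = (35.5 − 24.5) / 0.8667 = 11.0 / 0.8667 = 12.692 cmH2O·s/L.

12.7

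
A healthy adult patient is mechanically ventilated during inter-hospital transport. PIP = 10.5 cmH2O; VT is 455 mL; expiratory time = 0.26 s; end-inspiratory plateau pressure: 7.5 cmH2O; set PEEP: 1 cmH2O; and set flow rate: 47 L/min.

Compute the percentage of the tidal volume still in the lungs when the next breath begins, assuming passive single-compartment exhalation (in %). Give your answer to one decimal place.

Flow: 47 L/min ÷ 60 = 0.7833 L/s.
R = (PIP − Pplat)/V̇ = (10.5 − 7.5) / 0.7833 = 3.0/0.7833 = 3.83 cmH2O·s/L.
C = Vt/(Pplat − PEEP) = 455.0 / (7.5 − 1) = 455.0/6.5 = 70.0 mL/cmH2O.
τ = R × C = 3.83 × 0.07 L/cmH2O = 0.2681 s.
Fraction remaining at end-expiration = e^(−Te/τ) = e^(−0.26/0.2681) = 0.3792 → 37.92%.

37.9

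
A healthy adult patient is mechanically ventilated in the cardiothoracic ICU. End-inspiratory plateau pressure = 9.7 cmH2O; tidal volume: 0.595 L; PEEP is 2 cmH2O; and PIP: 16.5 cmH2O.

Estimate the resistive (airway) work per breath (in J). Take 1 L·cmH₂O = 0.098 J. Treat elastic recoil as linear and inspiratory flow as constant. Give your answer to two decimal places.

0.40

With constant inspiratory flow the resistive pressure is constant at PIP − Pplat = 16.5 − 9.7 = 6.8 cmH2O, so resistive work = 6.8 × 0.595 = 4.046 L·cmH2O.
× 0.098 J/(L·cmH2O) → 0.3965 J.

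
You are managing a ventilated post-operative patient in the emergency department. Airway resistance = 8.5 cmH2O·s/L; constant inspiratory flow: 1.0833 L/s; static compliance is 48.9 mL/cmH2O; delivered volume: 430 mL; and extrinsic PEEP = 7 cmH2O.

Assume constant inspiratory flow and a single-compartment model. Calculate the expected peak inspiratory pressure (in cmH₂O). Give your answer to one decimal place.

Equation of motion (constant flow): PIP = Vt/C + R·V̇ + PEEP.
PIP = 430/48.9 + 8.5×1.0833 + 7 = 8.793 + 9.208 + 7 = 25.001 cmH2O.

25.0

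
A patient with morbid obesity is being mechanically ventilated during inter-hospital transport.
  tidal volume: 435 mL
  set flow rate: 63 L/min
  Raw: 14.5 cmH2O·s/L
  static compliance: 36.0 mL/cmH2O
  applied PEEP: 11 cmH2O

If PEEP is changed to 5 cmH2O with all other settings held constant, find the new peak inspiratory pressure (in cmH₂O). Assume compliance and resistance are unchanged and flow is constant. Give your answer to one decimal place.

32.3

Flow: 63 L/min ÷ 60 = 1.05 L/s.
PIP = Vt/C + R·V̇ + PEEP (constant-flow equation of motion).
Only the baseline term changes: ΔPIP = ΔPEEP = 5 − 11 = -6.0 cmH2O.
Original PIP = 435/36.0 + 14.5×1.05 + 11 = 38.308 cmH2O; new PIP = 38.308 + (-6.0) = 32.308 cmH2O.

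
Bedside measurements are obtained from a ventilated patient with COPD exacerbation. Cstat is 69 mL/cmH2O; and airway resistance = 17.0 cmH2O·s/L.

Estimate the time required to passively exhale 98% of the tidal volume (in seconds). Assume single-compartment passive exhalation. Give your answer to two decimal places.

τ = R × C = 17.0 × 69 mL/cmH2O = 17.0 × 0.069 L/cmH2O = 1.173 s.
Exhaled fraction f = 1 − e^(−t/τ) → t = −τ·ln(1 − f) = −1.173·ln(0.02) = 4.589 s.

4.59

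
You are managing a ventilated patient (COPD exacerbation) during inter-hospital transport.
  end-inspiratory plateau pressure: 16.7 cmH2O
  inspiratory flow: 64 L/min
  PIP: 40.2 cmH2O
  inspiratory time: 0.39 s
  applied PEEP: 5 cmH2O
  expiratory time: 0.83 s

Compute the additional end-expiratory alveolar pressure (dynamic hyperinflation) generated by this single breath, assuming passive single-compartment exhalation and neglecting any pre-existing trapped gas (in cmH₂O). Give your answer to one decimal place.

4.1

Flow: 64 L/min ÷ 60 = 1.0667 L/s.
Vt = flow × Ti = 1.0667 L/s × 0.39 s × 1000 mL/L = 416.01 mL.
R = (PIP − Pplat)/V̇ = (40.2 − 16.7) / 1.0667 = 23.5/1.0667 = 22.031 cmH2O·s/L.
C = Vt/(Pplat − PEEP) = 416.01 / (16.7 − 5) = 416.01/11.7 = 35.556 mL/cmH2O.
τ = R × C = 22.031 × 0.03556 L/cmH2O = 0.7834 s.
Fraction remaining = e^(−Te/τ) = e^(−0.83/0.7834) = 0.3466; trapped volume = 416.01 × 0.3466 = 144.19 mL.
Additional alveolar pressure from trapping ≈ V_trapped / C = 144.19 / 35.556 = 4.055 cmH2O.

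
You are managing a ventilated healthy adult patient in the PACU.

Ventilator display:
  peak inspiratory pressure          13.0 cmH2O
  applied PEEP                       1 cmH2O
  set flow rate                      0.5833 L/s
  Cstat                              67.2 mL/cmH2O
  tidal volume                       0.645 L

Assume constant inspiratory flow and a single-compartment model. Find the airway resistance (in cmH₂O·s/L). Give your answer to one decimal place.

Equation of motion (constant flow): PIP = Vt/C + R·V̇ + PEEP.
R·V̇ = PIP − Vt/C − PEEP = 13.0 − 645/67.2 − 1 = 13.0 − 9.598 − 1 = 2.402 cmH2O.
R = 2.402 / 0.5833 = 4.118 cmH2O·s/L.

4.1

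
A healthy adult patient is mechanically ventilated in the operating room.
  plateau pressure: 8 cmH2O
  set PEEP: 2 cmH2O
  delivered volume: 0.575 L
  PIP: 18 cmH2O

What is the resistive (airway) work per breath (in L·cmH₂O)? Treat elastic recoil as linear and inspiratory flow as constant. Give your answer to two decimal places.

With constant inspiratory flow the resistive pressure is constant at PIP − Pplat = 18 − 8 = 10.0 cmH2O, so resistive work = 10.0 × 0.575 = 5.75 L·cmH2O.

5.75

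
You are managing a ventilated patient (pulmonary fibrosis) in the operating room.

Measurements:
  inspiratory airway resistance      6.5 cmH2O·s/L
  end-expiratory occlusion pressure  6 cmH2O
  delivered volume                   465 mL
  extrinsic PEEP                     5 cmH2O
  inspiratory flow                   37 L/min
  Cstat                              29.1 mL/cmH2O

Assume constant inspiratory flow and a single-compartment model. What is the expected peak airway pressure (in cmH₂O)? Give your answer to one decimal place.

26.0

Flow: 37 L/min ÷ 60 = 0.6167 L/s.
Total PEEP = 6 cmH2O (set 5 + intrinsic 1); this is the baseline alveolar pressure.
Equation of motion (constant flow): PIP = Vt/C + R·V̇ + PEEP.
PIP = 465/29.1 + 6.5×0.6167 + 6 = 15.979 + 4.009 + 6 = 25.988 cmH2O.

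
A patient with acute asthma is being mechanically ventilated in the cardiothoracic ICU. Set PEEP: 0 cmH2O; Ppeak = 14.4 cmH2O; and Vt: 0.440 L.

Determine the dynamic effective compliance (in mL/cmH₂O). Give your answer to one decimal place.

Dynamic compliance = Vt / (PIP − PEEP) = 440 / (14.4 − 0) = 440 / 14.4 = 30.556 mL/cmH2O.

30.6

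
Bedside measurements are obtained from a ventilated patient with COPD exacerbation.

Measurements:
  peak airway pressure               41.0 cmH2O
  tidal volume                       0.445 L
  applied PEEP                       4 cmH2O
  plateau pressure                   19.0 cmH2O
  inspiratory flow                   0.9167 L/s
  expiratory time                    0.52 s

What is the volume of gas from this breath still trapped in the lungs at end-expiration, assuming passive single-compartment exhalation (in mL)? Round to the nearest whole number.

R = (PIP − Pplat)/V̇ = (41.0 − 19.0) / 0.9167 = 22.0/0.9167 = 23.999 cmH2O·s/L.
C = Vt/(Pplat − PEEP) = 445.0 / (19.0 − 4) = 445.0/15.0 = 29.667 mL/cmH2O.
τ = R × C = 23.999 × 0.02967 L/cmH2O = 0.7121 s.
Fraction remaining = e^(−Te/τ) = e^(−0.52/0.7121) = 0.4818.
Trapped volume = 445.0 × 0.4818 = 214.4 mL.

214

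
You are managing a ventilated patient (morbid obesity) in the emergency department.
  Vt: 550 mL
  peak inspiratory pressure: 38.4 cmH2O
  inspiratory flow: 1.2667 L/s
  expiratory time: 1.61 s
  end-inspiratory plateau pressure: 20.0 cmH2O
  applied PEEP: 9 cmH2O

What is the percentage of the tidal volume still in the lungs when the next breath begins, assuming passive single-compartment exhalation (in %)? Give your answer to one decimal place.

R = (PIP − Pplat)/V̇ = (38.4 − 20.0) / 1.2667 = 18.4/1.2667 = 14.526 cmH2O·s/L.
C = Vt/(Pplat − PEEP) = 550.0 / (20.0 − 9) = 550.0/11.0 = 50.0 mL/cmH2O.
τ = R × C = 14.526 × 0.05 L/cmH2O = 0.7263 s.
Fraction remaining at end-expiration = e^(−Te/τ) = e^(−1.61/0.7263) = 0.109 → 10.9%.

10.9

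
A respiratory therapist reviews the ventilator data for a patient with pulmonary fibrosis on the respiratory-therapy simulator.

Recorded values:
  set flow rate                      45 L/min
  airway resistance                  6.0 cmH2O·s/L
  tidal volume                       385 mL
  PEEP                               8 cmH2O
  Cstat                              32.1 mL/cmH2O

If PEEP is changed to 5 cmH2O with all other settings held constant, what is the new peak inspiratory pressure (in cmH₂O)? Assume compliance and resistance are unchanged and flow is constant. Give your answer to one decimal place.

Flow: 45 L/min ÷ 60 = 0.75 L/s.
PIP = Vt/C + R·V̇ + PEEP (constant-flow equation of motion).
Only the baseline term changes: ΔPIP = ΔPEEP = 5 − 8 = -3.0 cmH2O.
Original PIP = 385/32.1 + 6.0×0.75 + 8 = 24.494 cmH2O; new PIP = 24.494 + (-3.0) = 21.494 cmH2O.

21.5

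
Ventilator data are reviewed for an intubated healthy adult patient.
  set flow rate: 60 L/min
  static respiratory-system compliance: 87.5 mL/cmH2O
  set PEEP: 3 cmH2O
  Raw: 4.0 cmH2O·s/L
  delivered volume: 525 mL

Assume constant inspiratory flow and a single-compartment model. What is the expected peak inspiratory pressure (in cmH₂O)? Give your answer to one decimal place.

Flow: 60 L/min ÷ 60 = 1 L/s.
Equation of motion (constant flow): PIP = Vt/C + R·V̇ + PEEP.
PIP = 525/87.5 + 4.0×1 + 3 = 6.0 + 4.0 + 3 = 13.0 cmH2O.

13.0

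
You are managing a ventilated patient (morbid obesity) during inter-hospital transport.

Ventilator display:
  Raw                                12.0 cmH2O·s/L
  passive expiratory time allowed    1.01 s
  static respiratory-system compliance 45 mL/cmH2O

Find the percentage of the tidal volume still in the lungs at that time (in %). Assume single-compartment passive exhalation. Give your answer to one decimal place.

τ = R × C = 12.0 × 45 mL/cmH2O = 12.0 × 0.045 L/cmH2O = 0.54 s.
Passive exhalation: V(t)/V₀ = e^(−t/τ) = e^(−1.01/0.54) = 0.1541.
Fraction remaining = 0.1541 → 15.41%.

15.4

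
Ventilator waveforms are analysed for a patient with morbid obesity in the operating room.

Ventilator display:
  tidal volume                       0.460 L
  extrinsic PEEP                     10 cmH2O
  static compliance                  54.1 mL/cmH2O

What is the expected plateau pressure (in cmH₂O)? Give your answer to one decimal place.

Pplat = PEEP + Vt / Cstat = 10 + 460 / 54.1 = 10 + 8.503 = 18.503 cmH2O.

18.5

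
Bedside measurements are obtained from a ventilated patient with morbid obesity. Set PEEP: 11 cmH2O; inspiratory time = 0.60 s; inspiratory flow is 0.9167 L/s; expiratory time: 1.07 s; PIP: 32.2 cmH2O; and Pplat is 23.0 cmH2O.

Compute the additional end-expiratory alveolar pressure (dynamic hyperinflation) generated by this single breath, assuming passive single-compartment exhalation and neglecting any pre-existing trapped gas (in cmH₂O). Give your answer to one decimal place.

1.2

Vt = flow × Ti = 0.9167 L/s × 0.60 s × 1000 mL/L = 550.02 mL.
R = (PIP − Pplat)/V̇ = (32.2 − 23.0) / 0.9167 = 9.2/0.9167 = 10.036 cmH2O·s/L.
C = Vt/(Pplat − PEEP) = 550.02 / (23.0 − 11) = 550.02/12.0 = 45.835 mL/cmH2O.
τ = R × C = 10.036 × 0.04584 L/cmH2O = 0.4601 s.
Fraction remaining = e^(−Te/τ) = e^(−1.07/0.4601) = 0.09773; trapped volume = 550.02 × 0.09773 = 53.753 mL.
Additional alveolar pressure from trapping ≈ V_trapped / C = 53.753 / 45.835 = 1.173 cmH2O.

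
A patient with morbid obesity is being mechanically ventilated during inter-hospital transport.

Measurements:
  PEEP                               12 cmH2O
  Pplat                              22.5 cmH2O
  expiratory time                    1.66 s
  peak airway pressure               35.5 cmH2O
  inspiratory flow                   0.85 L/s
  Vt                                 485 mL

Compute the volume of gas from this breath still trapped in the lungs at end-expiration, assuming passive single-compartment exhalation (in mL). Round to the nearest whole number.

46

R = (PIP − Pplat)/V̇ = (35.5 − 22.5) / 0.85 = 13.0/0.85 = 15.294 cmH2O·s/L.
C = Vt/(Pplat − PEEP) = 485.0 / (22.5 − 12) = 485.0/10.5 = 46.19 mL/cmH2O.
τ = R × C = 15.294 × 0.04619 L/cmH2O = 0.7064 s.
Fraction remaining = e^(−Te/τ) = e^(−1.66/0.7064) = 0.09537.
Trapped volume = 485.0 × 0.09537 = 46.254 mL.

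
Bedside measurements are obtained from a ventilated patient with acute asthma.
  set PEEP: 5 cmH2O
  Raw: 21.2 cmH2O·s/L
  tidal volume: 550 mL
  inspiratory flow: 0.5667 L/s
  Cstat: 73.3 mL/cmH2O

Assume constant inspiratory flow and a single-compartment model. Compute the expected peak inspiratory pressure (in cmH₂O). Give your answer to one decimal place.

Equation of motion (constant flow): PIP = Vt/C + R·V̇ + PEEP.
PIP = 550/73.3 + 21.2×0.5667 + 5 = 7.503 + 12.014 + 5 = 24.517 cmH2O.

24.5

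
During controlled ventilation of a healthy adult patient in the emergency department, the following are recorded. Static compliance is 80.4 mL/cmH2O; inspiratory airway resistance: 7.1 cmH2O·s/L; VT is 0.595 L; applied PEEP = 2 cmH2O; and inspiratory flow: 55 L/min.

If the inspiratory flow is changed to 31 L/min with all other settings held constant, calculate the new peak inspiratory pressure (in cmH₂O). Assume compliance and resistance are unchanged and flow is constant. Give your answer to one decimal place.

13.1

Flow: 55 L/min ÷ 60 = 0.9167 L/s.
New flow: 31 L/min ÷ 60 = 0.5167 L/s.
PIP = Vt/C + R·V̇ + PEEP (constant-flow equation of motion).
Only the resistive term changes: ΔPIP = R × ΔV̇ = 7.1 × (0.5167 − 0.9167) = 7.1 × -0.4 = -2.84 cmH2O.
Original PIP = 595/80.4 + 7.1×0.9167 + 2 = 15.909 cmH2O; new PIP = 15.909 + (-2.84) = 13.069 cmH2O.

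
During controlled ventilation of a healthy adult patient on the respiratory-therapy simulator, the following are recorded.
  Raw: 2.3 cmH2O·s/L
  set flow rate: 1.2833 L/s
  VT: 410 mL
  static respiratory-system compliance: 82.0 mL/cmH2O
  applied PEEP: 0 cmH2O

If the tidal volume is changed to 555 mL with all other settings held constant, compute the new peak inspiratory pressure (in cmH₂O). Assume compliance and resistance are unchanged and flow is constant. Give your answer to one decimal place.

9.7

PIP = Vt/C + R·V̇ + PEEP (constant-flow equation of motion).
Only the elastic term changes: ΔPIP = ΔVt / C = (555 − 410) / 82.0 = 1.768 cmH2O.
Original PIP = 410/82.0 + 2.3×1.2833 + 0 = 7.952 cmH2O; new PIP = 7.952 + (1.768) = 9.72 cmH2O.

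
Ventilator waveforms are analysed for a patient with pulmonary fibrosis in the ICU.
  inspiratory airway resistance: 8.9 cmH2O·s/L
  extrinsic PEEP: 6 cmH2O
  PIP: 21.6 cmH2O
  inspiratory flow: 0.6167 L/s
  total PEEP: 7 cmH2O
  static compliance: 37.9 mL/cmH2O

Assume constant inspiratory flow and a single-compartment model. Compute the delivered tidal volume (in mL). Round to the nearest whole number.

345

Total PEEP = 7 cmH2O (set 6 + intrinsic 1); this is the baseline alveolar pressure.
Equation of motion (constant flow): PIP = Vt/C + R·V̇ + PEEP.
Vt/C = PIP − R·V̇ − PEEP = 21.6 − 5.489 − 7 = 9.111 cmH2O.
Vt = C × 9.111 = 37.9 × 9.111 = 345.31 mL.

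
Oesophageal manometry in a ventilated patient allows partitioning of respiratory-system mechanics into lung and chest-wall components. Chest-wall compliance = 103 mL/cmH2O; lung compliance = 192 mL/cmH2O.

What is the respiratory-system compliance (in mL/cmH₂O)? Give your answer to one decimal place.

67.0

Lung and chest wall are elastances in series: 1/Crs = 1/CL + 1/Ccw.
1/Crs = 1/192 + 1/103 = 0.01492.
Crs = 67.024 mL/cmH2O.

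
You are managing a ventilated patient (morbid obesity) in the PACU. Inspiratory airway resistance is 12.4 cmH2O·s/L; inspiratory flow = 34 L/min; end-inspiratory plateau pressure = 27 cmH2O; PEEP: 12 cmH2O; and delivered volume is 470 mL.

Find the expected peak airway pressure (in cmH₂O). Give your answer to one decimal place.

Flow: 34 L/min ÷ 60 = 0.5667 L/s.
PIP = Pplat + Raw × flow = 27 + 12.4 × 0.5667 = 27 + 7.027 = 34.027 cmH2O.

34.0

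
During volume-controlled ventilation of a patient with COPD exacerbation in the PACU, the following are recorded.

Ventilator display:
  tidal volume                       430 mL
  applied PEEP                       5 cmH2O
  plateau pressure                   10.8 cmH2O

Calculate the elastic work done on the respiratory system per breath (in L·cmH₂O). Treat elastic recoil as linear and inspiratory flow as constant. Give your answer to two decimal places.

Elastic work ≈ ½ × (Pplat − PEEP) × Vt = 0.5 × (10.8 − 5) × 0.430 L = 0.5 × 5.8 × 0.430 = 1.247 L·cmH2O.

1.25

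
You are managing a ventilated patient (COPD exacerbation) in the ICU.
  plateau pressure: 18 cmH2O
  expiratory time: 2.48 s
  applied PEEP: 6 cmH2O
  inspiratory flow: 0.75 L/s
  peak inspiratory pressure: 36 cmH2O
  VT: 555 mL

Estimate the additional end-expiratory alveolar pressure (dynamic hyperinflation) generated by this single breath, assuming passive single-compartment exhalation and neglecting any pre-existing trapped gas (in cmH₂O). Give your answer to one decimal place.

1.3

R = (PIP − Pplat)/V̇ = (36 − 18) / 0.75 = 18.0/0.75 = 24.0 cmH2O·s/L.
C = Vt/(Pplat − PEEP) = 555.0 / (18 − 6) = 555.0/12.0 = 46.25 mL/cmH2O.
τ = R × C = 24.0 × 0.04625 L/cmH2O = 1.11 s.
Fraction remaining = e^(−Te/τ) = e^(−2.48/1.11) = 0.1071; trapped volume = 555.0 × 0.1071 = 59.441 mL.
Additional alveolar pressure from trapping ≈ V_trapped / C = 59.441 / 46.25 = 1.285 cmH2O.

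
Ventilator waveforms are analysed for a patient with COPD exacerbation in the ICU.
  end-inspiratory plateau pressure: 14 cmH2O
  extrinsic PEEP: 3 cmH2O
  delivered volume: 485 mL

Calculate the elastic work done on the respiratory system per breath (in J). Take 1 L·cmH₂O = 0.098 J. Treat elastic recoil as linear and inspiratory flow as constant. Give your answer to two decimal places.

0.26

Elastic work ≈ ½ × (Pplat − PEEP) × Vt = 0.5 × (14 − 3) × 0.485 L = 0.5 × 11.0 × 0.485 = 2.668 L·cmH2O.
× 0.098 J/(L·cmH2O) → 0.2615 J.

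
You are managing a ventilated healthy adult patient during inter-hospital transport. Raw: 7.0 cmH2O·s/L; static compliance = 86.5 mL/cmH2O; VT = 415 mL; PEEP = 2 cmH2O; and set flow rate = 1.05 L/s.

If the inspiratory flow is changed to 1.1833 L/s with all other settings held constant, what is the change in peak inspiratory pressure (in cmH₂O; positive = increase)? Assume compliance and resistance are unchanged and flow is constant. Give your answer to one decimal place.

PIP = Vt/C + R·V̇ + PEEP (constant-flow equation of motion).
Only the resistive term changes: ΔPIP = R × ΔV̇ = 7.0 × (1.1833 − 1.05) = 7.0 × 0.1333 = 0.9331 cmH2O.

0.9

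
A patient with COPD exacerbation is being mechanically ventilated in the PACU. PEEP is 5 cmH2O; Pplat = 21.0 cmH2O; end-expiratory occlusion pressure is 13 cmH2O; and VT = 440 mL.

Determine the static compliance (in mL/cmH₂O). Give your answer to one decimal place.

End-expiratory occlusion gives total PEEP = 13 cmH2O (intrinsic PEEP = 13 − 5 = 8). Use total PEEP for the elastic gradient.
Cstat = Vt / (Pplat − PEEPtotal) = 440 / (21.0 − 13) = 440 / 8.0 = 55.0 mL/cmH2O.

55.0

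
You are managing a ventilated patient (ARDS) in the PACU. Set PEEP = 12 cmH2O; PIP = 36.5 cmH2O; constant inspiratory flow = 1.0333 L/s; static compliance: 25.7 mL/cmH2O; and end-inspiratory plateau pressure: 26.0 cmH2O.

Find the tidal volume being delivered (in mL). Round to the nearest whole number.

Vt = Cstat × (Pplat − PEEP) = 25.7 × (26.0 − 12) = 25.7 × 14.0 = 359.8 mL.

360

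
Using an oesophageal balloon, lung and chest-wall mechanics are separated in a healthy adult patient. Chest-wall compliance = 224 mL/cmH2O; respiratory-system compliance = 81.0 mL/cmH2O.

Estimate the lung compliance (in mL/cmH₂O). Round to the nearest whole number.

1/CL = 1/Crs − 1/Ccw.
1/CL = 1/81.0 − 1/224 = 0.007881.
CL = 126.89 mL/cmH2O.

127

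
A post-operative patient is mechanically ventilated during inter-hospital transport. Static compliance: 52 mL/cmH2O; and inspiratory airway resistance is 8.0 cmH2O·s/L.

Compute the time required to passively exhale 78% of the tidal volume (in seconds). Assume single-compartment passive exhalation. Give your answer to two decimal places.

τ = R × C = 8.0 × 52 mL/cmH2O = 8.0 × 0.052 L/cmH2O = 0.416 s.
Exhaled fraction f = 1 − e^(−t/τ) → t = −τ·ln(1 − f) = −0.416·ln(0.22) = 0.6299 s.

0.63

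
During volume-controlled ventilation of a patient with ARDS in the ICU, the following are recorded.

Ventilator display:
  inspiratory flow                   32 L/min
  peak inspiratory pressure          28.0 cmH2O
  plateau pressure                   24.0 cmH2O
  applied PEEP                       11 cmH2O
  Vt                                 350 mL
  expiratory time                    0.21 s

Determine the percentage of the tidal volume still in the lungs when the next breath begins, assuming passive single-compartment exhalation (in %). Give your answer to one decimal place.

Flow: 32 L/min ÷ 60 = 0.5333 L/s.
R = (PIP − Pplat)/V̇ = (28.0 − 24.0) / 0.5333 = 4.0/0.5333 = 7.5 cmH2O·s/L.
C = Vt/(Pplat − PEEP) = 350.0 / (24.0 − 11) = 350.0/13.0 = 26.923 mL/cmH2O.
τ = R × C = 7.5 × 0.02692 L/cmH2O = 0.2019 s.
Fraction remaining at end-expiration = e^(−Te/τ) = e^(−0.21/0.2019) = 0.3534 → 35.34%.

35.3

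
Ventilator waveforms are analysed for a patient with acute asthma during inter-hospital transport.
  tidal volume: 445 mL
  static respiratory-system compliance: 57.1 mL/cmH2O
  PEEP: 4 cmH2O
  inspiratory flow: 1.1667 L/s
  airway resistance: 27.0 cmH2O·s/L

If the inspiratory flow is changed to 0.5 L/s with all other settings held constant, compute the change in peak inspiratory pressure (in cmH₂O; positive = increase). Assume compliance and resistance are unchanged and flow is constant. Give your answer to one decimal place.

PIP = Vt/C + R·V̇ + PEEP (constant-flow equation of motion).
Only the resistive term changes: ΔPIP = R × ΔV̇ = 27.0 × (0.5 − 1.1667) = 27.0 × -0.6667 = -18.001 cmH2O.

-18.0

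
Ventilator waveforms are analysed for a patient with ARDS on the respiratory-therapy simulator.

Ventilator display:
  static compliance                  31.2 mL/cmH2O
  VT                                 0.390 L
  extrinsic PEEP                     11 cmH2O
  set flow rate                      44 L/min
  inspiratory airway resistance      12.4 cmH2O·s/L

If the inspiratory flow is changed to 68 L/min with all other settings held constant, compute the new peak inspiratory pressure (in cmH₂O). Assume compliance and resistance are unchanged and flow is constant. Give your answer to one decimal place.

Flow: 44 L/min ÷ 60 = 0.7333 L/s.
New flow: 68 L/min ÷ 60 = 1.1333 L/s.
PIP = Vt/C + R·V̇ + PEEP (constant-flow equation of motion).
Only the resistive term changes: ΔPIP = R × ΔV̇ = 12.4 × (1.1333 − 0.7333) = 12.4 × 0.4 = 4.96 cmH2O.
Original PIP = 390/31.2 + 12.4×0.7333 + 11 = 32.593 cmH2O; new PIP = 32.593 + (4.96) = 37.553 cmH2O.

37.6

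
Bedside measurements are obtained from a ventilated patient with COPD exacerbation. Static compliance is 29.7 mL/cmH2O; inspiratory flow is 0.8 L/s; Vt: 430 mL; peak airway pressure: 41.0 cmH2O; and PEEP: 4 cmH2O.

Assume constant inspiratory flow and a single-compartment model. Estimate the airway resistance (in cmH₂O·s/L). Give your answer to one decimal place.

28.2

Equation of motion (constant flow): PIP = Vt/C + R·V̇ + PEEP.
R·V̇ = PIP − Vt/C − PEEP = 41.0 − 430/29.7 − 4 = 41.0 − 14.478 − 4 = 22.522 cmH2O.
R = 22.522 / 0.8 = 28.153 cmH2O·s/L.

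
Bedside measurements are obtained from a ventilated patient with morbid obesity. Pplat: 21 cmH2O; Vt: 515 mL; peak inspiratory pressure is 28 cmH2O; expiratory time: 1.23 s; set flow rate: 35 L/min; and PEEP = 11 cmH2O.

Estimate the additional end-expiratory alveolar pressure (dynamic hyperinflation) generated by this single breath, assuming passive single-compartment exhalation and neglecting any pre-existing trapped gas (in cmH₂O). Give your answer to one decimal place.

Flow: 35 L/min ÷ 60 = 0.5833 L/s.
R = (PIP − Pplat)/V̇ = (28 − 21) / 0.5833 = 7.0/0.5833 = 12.001 cmH2O·s/L.
C = Vt/(Pplat − PEEP) = 515.0 / (21 − 11) = 515.0/10.0 = 51.5 mL/cmH2O.
τ = R × C = 12.001 × 0.0515 L/cmH2O = 0.6181 s.
Fraction remaining = e^(−Te/τ) = e^(−1.23/0.6181) = 0.1367; trapped volume = 515.0 × 0.1367 = 70.401 mL.
Additional alveolar pressure from trapping ≈ V_trapped / C = 70.401 / 51.5 = 1.367 cmH2O.

1.4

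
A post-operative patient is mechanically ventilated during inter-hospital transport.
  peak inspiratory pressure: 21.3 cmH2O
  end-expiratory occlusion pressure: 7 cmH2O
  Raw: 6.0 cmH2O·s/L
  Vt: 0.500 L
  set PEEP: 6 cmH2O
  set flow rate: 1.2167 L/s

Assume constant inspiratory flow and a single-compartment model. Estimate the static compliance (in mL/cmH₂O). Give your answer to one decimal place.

71.4

Total PEEP = 7 cmH2O (set 6 + intrinsic 1); this is the baseline alveolar pressure.
Equation of motion (constant flow): PIP = Vt/C + R·V̇ + PEEP.
Vt/C = PIP − R·V̇ − PEEP = 21.3 − 6.0×1.2167 − 7 = 21.3 − 7.3 − 7 = 7.0 cmH2O.
C = Vt / 7.0 = 500 / 7.0 = 71.429 mL/cmH2O.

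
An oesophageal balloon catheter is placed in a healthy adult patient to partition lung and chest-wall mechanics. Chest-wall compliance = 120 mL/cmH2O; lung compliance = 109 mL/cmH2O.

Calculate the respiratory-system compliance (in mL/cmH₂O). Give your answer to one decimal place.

57.1

Lung and chest wall are elastances in series: 1/Crs = 1/CL + 1/Ccw.
1/Crs = 1/109 + 1/120 = 0.01751.
Crs = 57.11 mL/cmH2O.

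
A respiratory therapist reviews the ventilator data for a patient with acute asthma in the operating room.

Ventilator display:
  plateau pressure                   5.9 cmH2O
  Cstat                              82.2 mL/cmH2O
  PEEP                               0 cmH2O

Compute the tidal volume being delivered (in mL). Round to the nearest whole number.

485

Vt = Cstat × (Pplat − PEEP) = 82.2 × (5.9 − 0) = 82.2 × 5.9 = 484.98 mL.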